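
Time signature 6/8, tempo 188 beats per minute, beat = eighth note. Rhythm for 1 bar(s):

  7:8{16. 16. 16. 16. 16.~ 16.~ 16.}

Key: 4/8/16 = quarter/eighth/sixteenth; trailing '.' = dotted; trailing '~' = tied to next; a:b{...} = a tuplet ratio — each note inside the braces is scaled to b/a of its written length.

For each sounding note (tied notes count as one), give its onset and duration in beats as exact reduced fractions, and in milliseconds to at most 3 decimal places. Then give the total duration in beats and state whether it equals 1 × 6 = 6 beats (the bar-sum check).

1) 0.0ms=0b +273.556ms=6/7b
2) 273.556ms=6/7b +273.556ms=6/7b
3) 547.112ms=12/7b +273.556ms=6/7b
4) 820.669ms=18/7b +273.556ms=6/7b
5) 1094.225ms=24/7b +820.669ms=18/7b
Σ=6b of 6 (188bpm 6/8) — PASS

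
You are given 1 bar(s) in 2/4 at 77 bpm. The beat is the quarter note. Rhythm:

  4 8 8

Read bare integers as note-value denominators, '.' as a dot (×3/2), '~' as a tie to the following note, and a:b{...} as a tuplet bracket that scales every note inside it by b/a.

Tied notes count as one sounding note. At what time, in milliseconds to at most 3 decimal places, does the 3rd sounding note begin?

note 3 onset = 3/2b = 1168.831ms

1. 0.0ms @ 0 + 779.221ms (1)
2. 779.221ms @ 1 + 389.61ms (1/2)
3. 1168.831ms @ 3/2 + 389.61ms (1/2)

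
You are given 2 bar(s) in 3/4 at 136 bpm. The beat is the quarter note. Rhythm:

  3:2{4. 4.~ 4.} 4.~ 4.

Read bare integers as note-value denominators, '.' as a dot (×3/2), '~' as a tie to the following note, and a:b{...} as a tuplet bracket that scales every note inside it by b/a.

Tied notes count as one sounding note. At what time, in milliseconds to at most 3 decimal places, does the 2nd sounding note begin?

note 2 onset = 1b = 441.176ms

1. 0.0ms @ 0 + 441.176ms (1)
2. 441.176ms @ 1 + 882.353ms (2)
3. 1323.529ms @ 3 + 1323.529ms (3)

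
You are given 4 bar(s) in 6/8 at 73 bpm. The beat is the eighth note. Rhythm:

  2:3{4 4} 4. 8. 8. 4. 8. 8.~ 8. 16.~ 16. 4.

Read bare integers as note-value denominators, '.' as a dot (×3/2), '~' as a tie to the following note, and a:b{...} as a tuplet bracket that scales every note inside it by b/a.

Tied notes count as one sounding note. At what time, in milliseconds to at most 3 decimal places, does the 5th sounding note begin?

note 5 onset = 21/2b = 8630.137ms

1. 0.0ms @ 0 + 2465.753ms (3)
2. 2465.753ms @ 3 + 2465.753ms (3)
3. 4931.507ms @ 6 + 2465.753ms (3)
4. 7397.26ms @ 9 + 1232.877ms (3/2)
5. 8630.137ms @ 21/2 + 1232.877ms (3/2)
6. 9863.014ms @ 12 + 2465.753ms (3)
7. 12328.767ms @ 15 + 1232.877ms (3/2)
8. 13561.644ms @ 33/2 + 2465.753ms (3)
9. 16027.397ms @ 39/2 + 1232.877ms (3/2)
10. 17260.274ms @ 21 + 2465.753ms (3)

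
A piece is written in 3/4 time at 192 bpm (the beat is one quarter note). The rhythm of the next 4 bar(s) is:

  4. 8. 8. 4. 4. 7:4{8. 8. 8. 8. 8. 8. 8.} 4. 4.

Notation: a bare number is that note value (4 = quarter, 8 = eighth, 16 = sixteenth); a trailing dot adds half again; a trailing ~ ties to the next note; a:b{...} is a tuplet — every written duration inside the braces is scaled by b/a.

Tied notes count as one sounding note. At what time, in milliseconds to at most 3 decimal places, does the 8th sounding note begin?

1. 0.0ms @ 0 + 468.75ms (3/2)
2. 468.75ms @ 3/2 + 234.375ms (3/4)
3. 703.125ms @ 9/4 + 234.375ms (3/4)
4. 937.5ms @ 3 + 468.75ms (3/2)
5. 1406.25ms @ 9/2 + 468.75ms (3/2)
6. 1875.0ms @ 6 + 133.929ms (3/7)
7. 2008.929ms @ 45/7 + 133.929ms (3/7)
8. 2142.857ms @ 48/7 + 133.929ms (3/7)
9. 2276.786ms @ 51/7 + 133.929ms (3/7)
10. 2410.714ms @ 54/7 + 133.929ms (3/7)
11. 2544.643ms @ 57/7 + 133.929ms (3/7)
12. 2678.571ms @ 60/7 + 133.929ms (3/7)
13. 2812.5ms @ 9 + 468.75ms (3/2)
14. 3281.25ms @ 21/2 + 468.75ms (3/2)

note 8 onset = 48/7b = 2142.857ms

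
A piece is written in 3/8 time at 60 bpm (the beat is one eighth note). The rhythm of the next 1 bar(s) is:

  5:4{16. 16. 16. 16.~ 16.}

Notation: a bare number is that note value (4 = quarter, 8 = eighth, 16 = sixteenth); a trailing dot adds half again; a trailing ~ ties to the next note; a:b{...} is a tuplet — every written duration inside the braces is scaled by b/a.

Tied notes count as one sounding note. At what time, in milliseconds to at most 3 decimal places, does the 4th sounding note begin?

1. 0.0ms @ 0 + 600.0ms (3/5)
2. 600.0ms @ 3/5 + 600.0ms (3/5)
3. 1200.0ms @ 6/5 + 600.0ms (3/5)
4. 1800.0ms @ 9/5 + 1200.0ms (6/5)

note 4 onset = 9/5b = 1800.0ms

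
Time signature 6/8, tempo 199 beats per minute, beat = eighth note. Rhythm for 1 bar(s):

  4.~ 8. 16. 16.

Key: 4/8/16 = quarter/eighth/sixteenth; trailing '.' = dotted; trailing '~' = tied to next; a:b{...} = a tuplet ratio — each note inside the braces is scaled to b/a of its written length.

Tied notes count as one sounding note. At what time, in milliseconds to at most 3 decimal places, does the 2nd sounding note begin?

1. 0.0ms @ 0 + 1356.784ms (9/2)
2. 1356.784ms @ 9/2 + 226.131ms (3/4)
3. 1582.915ms @ 21/4 + 226.131ms (3/4)

note 2 onset = 9/2b = 1356.784ms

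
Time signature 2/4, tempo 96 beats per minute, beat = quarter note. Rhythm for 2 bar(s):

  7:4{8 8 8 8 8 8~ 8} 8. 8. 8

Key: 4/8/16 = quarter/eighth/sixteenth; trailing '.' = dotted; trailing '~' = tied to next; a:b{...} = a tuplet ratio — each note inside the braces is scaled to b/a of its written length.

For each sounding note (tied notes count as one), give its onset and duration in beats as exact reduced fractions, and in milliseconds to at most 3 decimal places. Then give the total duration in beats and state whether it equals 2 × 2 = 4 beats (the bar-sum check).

1) 0.0ms=0b +178.571ms=2/7b
2) 178.571ms=2/7b +178.571ms=2/7b
3) 357.143ms=4/7b +178.571ms=2/7b
4) 535.714ms=6/7b +178.571ms=2/7b
5) 714.286ms=8/7b +178.571ms=2/7b
6) 892.857ms=10/7b +357.143ms=4/7b
7) 1250.0ms=2b +468.75ms=3/4b
8) 1718.75ms=11/4b +468.75ms=3/4b
9) 2187.5ms=7/2b +312.5ms=1/2b
Σ=4b of 4 (96bpm 2/4) — PASS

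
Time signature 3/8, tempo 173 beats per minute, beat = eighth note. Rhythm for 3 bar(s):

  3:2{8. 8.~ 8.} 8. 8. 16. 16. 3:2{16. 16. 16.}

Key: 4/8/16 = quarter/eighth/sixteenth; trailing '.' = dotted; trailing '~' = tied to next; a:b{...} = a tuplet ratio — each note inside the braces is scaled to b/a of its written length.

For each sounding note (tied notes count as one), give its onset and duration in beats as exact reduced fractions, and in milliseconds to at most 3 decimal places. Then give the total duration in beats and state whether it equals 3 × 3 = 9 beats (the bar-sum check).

1) 0.0ms=0b +346.821ms=1b
2) 346.821ms=1b +693.642ms=2b
3) 1040.462ms=3b +520.231ms=3/2b
4) 1560.694ms=9/2b +520.231ms=3/2b
5) 2080.925ms=6b +260.116ms=3/4b
6) 2341.04ms=27/4b +260.116ms=3/4b
7) 2601.156ms=15/2b +173.41ms=1/2b
8) 2774.566ms=8b +173.41ms=1/2b
9) 2947.977ms=17/2b +173.41ms=1/2b
Σ=9b of 9 (173bpm 3/8) — PASS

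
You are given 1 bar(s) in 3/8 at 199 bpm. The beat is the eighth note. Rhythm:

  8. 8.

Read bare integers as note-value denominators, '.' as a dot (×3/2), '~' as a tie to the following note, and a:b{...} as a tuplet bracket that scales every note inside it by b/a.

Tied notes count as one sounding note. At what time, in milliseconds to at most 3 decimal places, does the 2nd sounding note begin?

note 2 onset = 3/2b = 452.261ms

1. 0.0ms @ 0 + 452.261ms (3/2)
2. 452.261ms @ 3/2 + 452.261ms (3/2)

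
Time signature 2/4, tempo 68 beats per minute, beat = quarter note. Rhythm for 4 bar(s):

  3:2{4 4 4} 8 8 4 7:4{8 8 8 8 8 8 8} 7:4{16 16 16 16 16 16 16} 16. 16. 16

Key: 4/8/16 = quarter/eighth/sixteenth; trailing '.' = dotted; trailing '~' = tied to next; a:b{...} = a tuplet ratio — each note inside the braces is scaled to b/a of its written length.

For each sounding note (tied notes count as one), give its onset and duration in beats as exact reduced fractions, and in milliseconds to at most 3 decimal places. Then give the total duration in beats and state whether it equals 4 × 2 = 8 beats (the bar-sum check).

1) 0.0ms=0b +588.235ms=2/3b
2) 588.235ms=2/3b +588.235ms=2/3b
3) 1176.471ms=4/3b +588.235ms=2/3b
4) 1764.706ms=2b +441.176ms=1/2b
5) 2205.882ms=5/2b +441.176ms=1/2b
6) 2647.059ms=3b +882.353ms=1b
7) 3529.412ms=4b +252.101ms=2/7b
8) 3781.513ms=30/7b +252.101ms=2/7b
9) 4033.613ms=32/7b +252.101ms=2/7b
10) 4285.714ms=34/7b +252.101ms=2/7b
11) 4537.815ms=36/7b +252.101ms=2/7b
12) 4789.916ms=38/7b +252.101ms=2/7b
13) 5042.017ms=40/7b +252.101ms=2/7b
14) 5294.118ms=6b +126.05ms=1/7b
15) 5420.168ms=43/7b +126.05ms=1/7b
16) 5546.218ms=44/7b +126.05ms=1/7b
17) 5672.269ms=45/7b +126.05ms=1/7b
18) 5798.319ms=46/7b +126.05ms=1/7b
19) 5924.37ms=47/7b +126.05ms=1/7b
20) 6050.42ms=48/7b +126.05ms=1/7b
21) 6176.471ms=7b +330.882ms=3/8b
22) 6507.353ms=59/8b +330.882ms=3/8b
23) 6838.235ms=31/4b +220.588ms=1/4b
Σ=8b of 8 (68bpm 2/4) — PASS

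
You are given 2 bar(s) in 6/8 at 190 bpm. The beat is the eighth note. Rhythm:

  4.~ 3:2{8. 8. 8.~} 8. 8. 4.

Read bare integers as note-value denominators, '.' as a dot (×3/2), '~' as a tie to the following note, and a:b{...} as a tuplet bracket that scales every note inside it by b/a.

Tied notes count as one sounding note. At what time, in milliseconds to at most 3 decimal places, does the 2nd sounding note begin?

note 2 onset = 4b = 1263.158ms

1. 0.0ms @ 0 + 1263.158ms (4)
2. 1263.158ms @ 4 + 315.789ms (1)
3. 1578.947ms @ 5 + 789.474ms (5/2)
4. 2368.421ms @ 15/2 + 473.684ms (3/2)
5. 2842.105ms @ 9 + 947.368ms (3)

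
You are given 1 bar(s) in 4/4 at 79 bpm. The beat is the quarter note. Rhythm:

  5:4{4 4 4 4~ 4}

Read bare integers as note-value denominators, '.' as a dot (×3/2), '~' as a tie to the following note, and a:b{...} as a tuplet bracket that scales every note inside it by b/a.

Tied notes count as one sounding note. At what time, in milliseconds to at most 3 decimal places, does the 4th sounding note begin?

1. 0.0ms @ 0 + 607.595ms (4/5)
2. 607.595ms @ 4/5 + 607.595ms (4/5)
3. 1215.19ms @ 8/5 + 607.595ms (4/5)
4. 1822.785ms @ 12/5 + 1215.19ms (8/5)

note 4 onset = 12/5b = 1822.785ms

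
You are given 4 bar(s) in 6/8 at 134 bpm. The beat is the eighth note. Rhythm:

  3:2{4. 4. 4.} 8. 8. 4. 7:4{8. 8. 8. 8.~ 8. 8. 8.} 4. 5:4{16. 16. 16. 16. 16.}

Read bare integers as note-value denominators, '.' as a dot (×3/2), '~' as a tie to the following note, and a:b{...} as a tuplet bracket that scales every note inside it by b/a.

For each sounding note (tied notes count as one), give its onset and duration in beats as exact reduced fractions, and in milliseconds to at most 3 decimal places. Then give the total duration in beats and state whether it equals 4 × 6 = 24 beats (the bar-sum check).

1) 0.0ms=0b +895.522ms=2b
2) 895.522ms=2b +895.522ms=2b
3) 1791.045ms=4b +895.522ms=2b
4) 2686.567ms=6b +671.642ms=3/2b
5) 3358.209ms=15/2b +671.642ms=3/2b
6) 4029.851ms=9b +1343.284ms=3b
7) 5373.134ms=12b +383.795ms=6/7b
8) 5756.93ms=90/7b +383.795ms=6/7b
9) 6140.725ms=96/7b +383.795ms=6/7b
10) 6524.52ms=102/7b +767.591ms=12/7b
11) 7292.111ms=114/7b +383.795ms=6/7b
12) 7675.906ms=120/7b +383.795ms=6/7b
13) 8059.701ms=18b +1343.284ms=3b
14) 9402.985ms=21b +268.657ms=3/5b
15) 9671.642ms=108/5b +268.657ms=3/5b
16) 9940.299ms=111/5b +268.657ms=3/5b
17) 10208.955ms=114/5b +268.657ms=3/5b
18) 10477.612ms=117/5b +268.657ms=3/5b
Σ=24b of 24 (134bpm 6/8) — PASS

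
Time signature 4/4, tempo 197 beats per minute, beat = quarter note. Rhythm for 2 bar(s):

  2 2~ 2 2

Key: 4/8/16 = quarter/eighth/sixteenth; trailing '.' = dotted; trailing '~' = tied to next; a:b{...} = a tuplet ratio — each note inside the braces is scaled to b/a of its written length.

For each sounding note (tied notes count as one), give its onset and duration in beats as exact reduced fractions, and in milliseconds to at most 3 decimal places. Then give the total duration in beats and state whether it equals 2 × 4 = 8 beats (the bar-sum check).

1) 0.0ms=0b +609.137ms=2b
2) 609.137ms=2b +1218.274ms=4b
3) 1827.411ms=6b +609.137ms=2b
Σ=8b of 8 (197bpm 4/4) — PASS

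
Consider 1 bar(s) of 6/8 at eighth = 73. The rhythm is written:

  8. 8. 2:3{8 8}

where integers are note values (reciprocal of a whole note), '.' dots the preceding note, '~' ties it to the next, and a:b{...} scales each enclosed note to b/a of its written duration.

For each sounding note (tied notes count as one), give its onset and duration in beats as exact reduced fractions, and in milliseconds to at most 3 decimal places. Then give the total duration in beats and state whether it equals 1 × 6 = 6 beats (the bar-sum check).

1) 0.0ms=0b +1232.877ms=3/2b
2) 1232.877ms=3/2b +1232.877ms=3/2b
3) 2465.753ms=3b +1232.877ms=3/2b
4) 3698.63ms=9/2b +1232.877ms=3/2b
Σ=6b of 6 (73bpm 6/8) — PASS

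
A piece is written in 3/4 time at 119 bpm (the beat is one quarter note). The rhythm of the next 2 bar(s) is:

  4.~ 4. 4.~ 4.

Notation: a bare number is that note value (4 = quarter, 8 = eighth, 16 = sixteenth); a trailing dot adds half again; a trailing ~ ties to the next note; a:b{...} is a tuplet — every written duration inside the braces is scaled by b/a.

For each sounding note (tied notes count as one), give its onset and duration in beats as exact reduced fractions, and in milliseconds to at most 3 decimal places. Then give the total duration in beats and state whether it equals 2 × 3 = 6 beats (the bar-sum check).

1) 0.0ms=0b +1512.605ms=3b
2) 1512.605ms=3b +1512.605ms=3b
Σ=6b of 6 (119bpm 3/4) — PASS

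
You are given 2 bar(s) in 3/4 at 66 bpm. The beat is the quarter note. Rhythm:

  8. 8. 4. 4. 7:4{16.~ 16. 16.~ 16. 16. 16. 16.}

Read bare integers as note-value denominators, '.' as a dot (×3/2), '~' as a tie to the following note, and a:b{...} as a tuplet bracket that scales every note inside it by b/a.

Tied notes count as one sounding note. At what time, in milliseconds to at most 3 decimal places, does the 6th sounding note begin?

1. 0.0ms @ 0 + 681.818ms (3/4)
2. 681.818ms @ 3/4 + 681.818ms (3/4)
3. 1363.636ms @ 3/2 + 1363.636ms (3/2)
4. 2727.273ms @ 3 + 1363.636ms (3/2)
5. 4090.909ms @ 9/2 + 389.61ms (3/7)
6. 4480.519ms @ 69/14 + 389.61ms (3/7)
7. 4870.13ms @ 75/14 + 194.805ms (3/14)
8. 5064.935ms @ 39/7 + 194.805ms (3/14)
9. 5259.74ms @ 81/14 + 194.805ms (3/14)

note 6 onset = 69/14b = 4480.519ms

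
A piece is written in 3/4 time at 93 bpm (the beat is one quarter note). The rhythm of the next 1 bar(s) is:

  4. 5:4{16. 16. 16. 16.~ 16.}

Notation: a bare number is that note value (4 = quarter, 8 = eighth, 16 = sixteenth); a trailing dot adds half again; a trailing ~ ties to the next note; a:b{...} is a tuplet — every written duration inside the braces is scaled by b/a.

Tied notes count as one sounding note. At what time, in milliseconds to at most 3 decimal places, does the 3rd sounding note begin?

note 3 onset = 9/5b = 1161.29ms

1. 0.0ms @ 0 + 967.742ms (3/2)
2. 967.742ms @ 3/2 + 193.548ms (3/10)
3. 1161.29ms @ 9/5 + 193.548ms (3/10)
4. 1354.839ms @ 21/10 + 193.548ms (3/10)
5. 1548.387ms @ 12/5 + 387.097ms (3/5)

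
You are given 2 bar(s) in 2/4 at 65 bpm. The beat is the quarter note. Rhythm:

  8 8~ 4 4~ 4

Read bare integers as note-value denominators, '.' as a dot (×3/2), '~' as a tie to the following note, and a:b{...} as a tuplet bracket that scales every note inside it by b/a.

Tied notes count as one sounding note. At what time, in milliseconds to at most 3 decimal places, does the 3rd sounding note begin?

1. 0.0ms @ 0 + 461.538ms (1/2)
2. 461.538ms @ 1/2 + 1384.615ms (3/2)
3. 1846.154ms @ 2 + 1846.154ms (2)

note 3 onset = 2b = 1846.154ms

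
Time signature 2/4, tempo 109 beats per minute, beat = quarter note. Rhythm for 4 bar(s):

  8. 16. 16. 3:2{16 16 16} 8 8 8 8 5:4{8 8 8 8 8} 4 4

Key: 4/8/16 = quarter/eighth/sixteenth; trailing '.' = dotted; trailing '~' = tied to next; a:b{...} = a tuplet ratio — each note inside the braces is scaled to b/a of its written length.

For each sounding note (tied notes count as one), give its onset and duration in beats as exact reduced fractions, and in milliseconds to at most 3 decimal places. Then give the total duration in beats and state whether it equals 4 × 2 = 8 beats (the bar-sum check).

1) 0.0ms=0b +412.844ms=3/4b
2) 412.844ms=3/4b +206.422ms=3/8b
3) 619.266ms=9/8b +206.422ms=3/8b
4) 825.688ms=3/2b +91.743ms=1/6b
5) 917.431ms=5/3b +91.743ms=1/6b
6) 1009.174ms=11/6b +91.743ms=1/6b
7) 1100.917ms=2b +275.229ms=1/2b
8) 1376.147ms=5/2b +275.229ms=1/2b
9) 1651.376ms=3b +275.229ms=1/2b
10) 1926.606ms=7/2b +275.229ms=1/2b
11) 2201.835ms=4b +220.183ms=2/5b
12) 2422.018ms=22/5b +220.183ms=2/5b
13) 2642.202ms=24/5b +220.183ms=2/5b
14) 2862.385ms=26/5b +220.183ms=2/5b
15) 3082.569ms=28/5b +220.183ms=2/5b
16) 3302.752ms=6b +550.459ms=1b
17) 3853.211ms=7b +550.459ms=1b
Σ=8b of 8 (109bpm 2/4) — PASS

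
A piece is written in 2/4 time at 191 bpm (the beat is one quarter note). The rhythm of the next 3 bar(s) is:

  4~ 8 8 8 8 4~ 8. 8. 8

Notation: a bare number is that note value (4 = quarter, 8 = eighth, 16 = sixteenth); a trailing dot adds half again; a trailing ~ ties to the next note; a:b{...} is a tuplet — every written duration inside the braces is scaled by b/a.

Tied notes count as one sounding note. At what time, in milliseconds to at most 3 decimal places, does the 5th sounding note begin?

note 5 onset = 3b = 942.408ms

1. 0.0ms @ 0 + 471.204ms (3/2)
2. 471.204ms @ 3/2 + 157.068ms (1/2)
3. 628.272ms @ 2 + 157.068ms (1/2)
4. 785.34ms @ 5/2 + 157.068ms (1/2)
5. 942.408ms @ 3 + 549.738ms (7/4)
6. 1492.147ms @ 19/4 + 235.602ms (3/4)
7. 1727.749ms @ 11/2 + 157.068ms (1/2)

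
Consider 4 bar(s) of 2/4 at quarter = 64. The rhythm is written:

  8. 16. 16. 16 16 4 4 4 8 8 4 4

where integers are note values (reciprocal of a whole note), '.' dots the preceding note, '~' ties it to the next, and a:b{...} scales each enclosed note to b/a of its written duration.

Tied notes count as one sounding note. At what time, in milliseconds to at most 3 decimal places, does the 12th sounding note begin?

note 12 onset = 7b = 6562.5ms

1. 0.0ms @ 0 + 703.125ms (3/4)
2. 703.125ms @ 3/4 + 351.562ms (3/8)
3. 1054.688ms @ 9/8 + 351.562ms (3/8)
4. 1406.25ms @ 3/2 + 234.375ms (1/4)
5. 1640.625ms @ 7/4 + 234.375ms (1/4)
6. 1875.0ms @ 2 + 937.5ms (1)
7. 2812.5ms @ 3 + 937.5ms (1)
8. 3750.0ms @ 4 + 937.5ms (1)
9. 4687.5ms @ 5 + 468.75ms (1/2)
10. 5156.25ms @ 11/2 + 468.75ms (1/2)
11. 5625.0ms @ 6 + 937.5ms (1)
12. 6562.5ms @ 7 + 937.5ms (1)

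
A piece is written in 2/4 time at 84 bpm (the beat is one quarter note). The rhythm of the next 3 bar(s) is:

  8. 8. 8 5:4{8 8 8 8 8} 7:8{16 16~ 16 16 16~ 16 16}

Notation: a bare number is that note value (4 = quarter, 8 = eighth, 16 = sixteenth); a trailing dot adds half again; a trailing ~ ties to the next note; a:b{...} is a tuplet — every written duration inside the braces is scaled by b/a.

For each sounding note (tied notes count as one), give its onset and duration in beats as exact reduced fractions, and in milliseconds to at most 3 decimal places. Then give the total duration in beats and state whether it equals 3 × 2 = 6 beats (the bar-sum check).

1) 0.0ms=0b +535.714ms=3/4b
2) 535.714ms=3/4b +535.714ms=3/4b
3) 1071.429ms=3/2b +357.143ms=1/2b
4) 1428.571ms=2b +285.714ms=2/5b
5) 1714.286ms=12/5b +285.714ms=2/5b
6) 2000.0ms=14/5b +285.714ms=2/5b
7) 2285.714ms=16/5b +285.714ms=2/5b
8) 2571.429ms=18/5b +285.714ms=2/5b
9) 2857.143ms=4b +204.082ms=2/7b
10) 3061.224ms=30/7b +408.163ms=4/7b
11) 3469.388ms=34/7b +204.082ms=2/7b
12) 3673.469ms=36/7b +408.163ms=4/7b
13) 4081.633ms=40/7b +204.082ms=2/7b
Σ=6b of 6 (84bpm 2/4) — PASS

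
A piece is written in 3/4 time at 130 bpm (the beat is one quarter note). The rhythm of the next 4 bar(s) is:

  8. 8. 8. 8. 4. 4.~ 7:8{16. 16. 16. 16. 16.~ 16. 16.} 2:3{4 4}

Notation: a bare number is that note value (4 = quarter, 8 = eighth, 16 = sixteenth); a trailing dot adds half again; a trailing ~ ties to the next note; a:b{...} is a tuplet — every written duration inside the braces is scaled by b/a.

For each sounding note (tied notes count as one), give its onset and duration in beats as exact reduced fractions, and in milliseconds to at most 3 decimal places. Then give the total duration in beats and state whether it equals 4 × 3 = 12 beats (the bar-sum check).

1) 0.0ms=0b +346.154ms=3/4b
2) 346.154ms=3/4b +346.154ms=3/4b
3) 692.308ms=3/2b +346.154ms=3/4b
4) 1038.462ms=9/4b +346.154ms=3/4b
5) 1384.615ms=3b +692.308ms=3/2b
6) 2076.923ms=9/2b +890.11ms=27/14b
7) 2967.033ms=45/7b +197.802ms=3/7b
8) 3164.835ms=48/7b +197.802ms=3/7b
9) 3362.637ms=51/7b +197.802ms=3/7b
10) 3560.44ms=54/7b +395.604ms=6/7b
11) 3956.044ms=60/7b +197.802ms=3/7b
12) 4153.846ms=9b +692.308ms=3/2b
13) 4846.154ms=21/2b +692.308ms=3/2b
Σ=12b of 12 (130bpm 3/4) — PASS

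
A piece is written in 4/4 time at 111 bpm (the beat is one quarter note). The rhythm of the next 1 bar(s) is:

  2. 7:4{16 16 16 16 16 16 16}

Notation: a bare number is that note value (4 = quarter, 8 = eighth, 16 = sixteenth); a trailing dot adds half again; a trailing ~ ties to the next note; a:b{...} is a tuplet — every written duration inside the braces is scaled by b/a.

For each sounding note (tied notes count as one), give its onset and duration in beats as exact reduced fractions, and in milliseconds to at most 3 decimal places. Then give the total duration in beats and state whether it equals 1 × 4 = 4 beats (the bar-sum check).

1) 0.0ms=0b +1621.622ms=3b
2) 1621.622ms=3b +77.22ms=1/7b
3) 1698.842ms=22/7b +77.22ms=1/7b
4) 1776.062ms=23/7b +77.22ms=1/7b
5) 1853.282ms=24/7b +77.22ms=1/7b
6) 1930.502ms=25/7b +77.22ms=1/7b
7) 2007.722ms=26/7b +77.22ms=1/7b
8) 2084.942ms=27/7b +77.22ms=1/7b
Σ=4b of 4 (111bpm 4/4) — PASS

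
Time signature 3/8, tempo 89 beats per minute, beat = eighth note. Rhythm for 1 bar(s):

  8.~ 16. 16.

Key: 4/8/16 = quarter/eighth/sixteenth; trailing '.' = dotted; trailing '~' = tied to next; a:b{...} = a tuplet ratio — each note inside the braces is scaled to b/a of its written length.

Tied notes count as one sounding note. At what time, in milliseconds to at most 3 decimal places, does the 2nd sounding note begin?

note 2 onset = 9/4b = 1516.854ms

1. 0.0ms @ 0 + 1516.854ms (9/4)
2. 1516.854ms @ 9/4 + 505.618ms (3/4)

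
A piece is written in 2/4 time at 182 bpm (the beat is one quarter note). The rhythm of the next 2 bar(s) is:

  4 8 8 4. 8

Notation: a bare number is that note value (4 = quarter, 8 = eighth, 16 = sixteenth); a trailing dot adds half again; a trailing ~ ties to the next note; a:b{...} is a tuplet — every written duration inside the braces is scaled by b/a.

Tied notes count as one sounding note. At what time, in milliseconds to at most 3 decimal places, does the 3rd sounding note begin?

1. 0.0ms @ 0 + 329.67ms (1)
2. 329.67ms @ 1 + 164.835ms (1/2)
3. 494.505ms @ 3/2 + 164.835ms (1/2)
4. 659.341ms @ 2 + 494.505ms (3/2)
5. 1153.846ms @ 7/2 + 164.835ms (1/2)

note 3 onset = 3/2b = 494.505ms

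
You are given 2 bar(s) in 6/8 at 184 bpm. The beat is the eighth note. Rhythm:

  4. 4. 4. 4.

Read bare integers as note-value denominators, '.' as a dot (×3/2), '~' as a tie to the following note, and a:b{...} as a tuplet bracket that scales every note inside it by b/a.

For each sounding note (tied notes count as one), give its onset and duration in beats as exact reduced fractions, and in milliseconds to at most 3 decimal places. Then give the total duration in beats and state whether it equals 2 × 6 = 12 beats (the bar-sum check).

1) 0.0ms=0b +978.261ms=3b
2) 978.261ms=3b +978.261ms=3b
3) 1956.522ms=6b +978.261ms=3b
4) 2934.783ms=9b +978.261ms=3b
Σ=12b of 12 (184bpm 6/8) — PASS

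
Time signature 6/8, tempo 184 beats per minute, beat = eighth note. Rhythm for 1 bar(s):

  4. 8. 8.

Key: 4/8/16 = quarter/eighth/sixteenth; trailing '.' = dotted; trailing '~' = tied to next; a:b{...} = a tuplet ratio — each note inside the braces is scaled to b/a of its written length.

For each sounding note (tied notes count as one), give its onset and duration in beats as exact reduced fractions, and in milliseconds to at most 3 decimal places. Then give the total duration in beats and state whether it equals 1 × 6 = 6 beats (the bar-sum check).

1) 0.0ms=0b +978.261ms=3b
2) 978.261ms=3b +489.13ms=3/2b
3) 1467.391ms=9/2b +489.13ms=3/2b
Σ=6b of 6 (184bpm 6/8) — PASS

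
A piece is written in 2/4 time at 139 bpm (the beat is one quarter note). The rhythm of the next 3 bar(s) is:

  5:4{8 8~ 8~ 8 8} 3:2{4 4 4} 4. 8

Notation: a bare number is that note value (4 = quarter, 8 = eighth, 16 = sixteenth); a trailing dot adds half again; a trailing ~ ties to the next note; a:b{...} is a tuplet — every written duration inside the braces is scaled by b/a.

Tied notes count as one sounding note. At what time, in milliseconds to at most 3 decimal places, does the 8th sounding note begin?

note 8 onset = 11/2b = 2374.101ms

1. 0.0ms @ 0 + 172.662ms (2/5)
2. 172.662ms @ 2/5 + 517.986ms (6/5)
3. 690.647ms @ 8/5 + 172.662ms (2/5)
4. 863.309ms @ 2 + 287.77ms (2/3)
5. 1151.079ms @ 8/3 + 287.77ms (2/3)
6. 1438.849ms @ 10/3 + 287.77ms (2/3)
7. 1726.619ms @ 4 + 647.482ms (3/2)
8. 2374.101ms @ 11/2 + 215.827ms (1/2)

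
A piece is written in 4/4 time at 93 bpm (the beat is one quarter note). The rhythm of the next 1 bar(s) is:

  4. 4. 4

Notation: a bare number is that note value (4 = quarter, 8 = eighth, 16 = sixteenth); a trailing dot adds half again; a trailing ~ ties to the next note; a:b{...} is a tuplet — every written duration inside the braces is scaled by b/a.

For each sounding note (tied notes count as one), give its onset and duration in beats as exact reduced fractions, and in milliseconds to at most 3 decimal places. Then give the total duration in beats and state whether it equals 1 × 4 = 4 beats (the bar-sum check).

1) 0.0ms=0b +967.742ms=3/2b
2) 967.742ms=3/2b +967.742ms=3/2b
3) 1935.484ms=3b +645.161ms=1b
Σ=4b of 4 (93bpm 4/4) — PASS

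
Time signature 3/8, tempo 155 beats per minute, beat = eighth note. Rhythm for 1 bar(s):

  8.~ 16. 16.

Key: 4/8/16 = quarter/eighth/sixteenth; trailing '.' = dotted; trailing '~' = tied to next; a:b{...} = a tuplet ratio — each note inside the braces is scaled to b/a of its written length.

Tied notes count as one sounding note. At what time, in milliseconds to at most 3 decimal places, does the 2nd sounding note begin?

note 2 onset = 9/4b = 870.968ms

1. 0.0ms @ 0 + 870.968ms (9/4)
2. 870.968ms @ 9/4 + 290.323ms (3/4)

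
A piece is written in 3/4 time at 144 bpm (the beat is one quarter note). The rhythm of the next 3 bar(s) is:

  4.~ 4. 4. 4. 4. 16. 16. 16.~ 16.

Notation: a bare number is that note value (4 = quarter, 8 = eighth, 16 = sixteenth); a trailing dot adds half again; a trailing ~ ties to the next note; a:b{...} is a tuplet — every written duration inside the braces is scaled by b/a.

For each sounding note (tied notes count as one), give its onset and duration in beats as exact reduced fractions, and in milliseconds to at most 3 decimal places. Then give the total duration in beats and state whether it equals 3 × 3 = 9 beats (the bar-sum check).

1) 0.0ms=0b +1250.0ms=3b
2) 1250.0ms=3b +625.0ms=3/2b
3) 1875.0ms=9/2b +625.0ms=3/2b
4) 2500.0ms=6b +625.0ms=3/2b
5) 3125.0ms=15/2b +156.25ms=3/8b
6) 3281.25ms=63/8b +156.25ms=3/8b
7) 3437.5ms=33/4b +312.5ms=3/4b
Σ=9b of 9 (144bpm 3/4) — PASS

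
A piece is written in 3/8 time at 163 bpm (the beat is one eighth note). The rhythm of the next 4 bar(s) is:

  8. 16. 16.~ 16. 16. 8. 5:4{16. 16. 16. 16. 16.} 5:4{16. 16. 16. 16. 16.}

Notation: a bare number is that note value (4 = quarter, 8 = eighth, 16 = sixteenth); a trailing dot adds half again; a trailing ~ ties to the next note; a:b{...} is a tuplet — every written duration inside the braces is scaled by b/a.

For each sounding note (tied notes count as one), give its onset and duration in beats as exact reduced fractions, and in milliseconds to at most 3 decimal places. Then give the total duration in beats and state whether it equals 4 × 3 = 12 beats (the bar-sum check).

1) 0.0ms=0b +552.147ms=3/2b
2) 552.147ms=3/2b +276.074ms=3/4b
3) 828.221ms=9/4b +552.147ms=3/2b
4) 1380.368ms=15/4b +276.074ms=3/4b
5) 1656.442ms=9/2b +552.147ms=3/2b
6) 2208.589ms=6b +220.859ms=3/5b
7) 2429.448ms=33/5b +220.859ms=3/5b
8) 2650.307ms=36/5b +220.859ms=3/5b
9) 2871.166ms=39/5b +220.859ms=3/5b
10) 3092.025ms=42/5b +220.859ms=3/5b
11) 3312.883ms=9b +220.859ms=3/5b
12) 3533.742ms=48/5b +220.859ms=3/5b
13) 3754.601ms=51/5b +220.859ms=3/5b
14) 3975.46ms=54/5b +220.859ms=3/5b
15) 4196.319ms=57/5b +220.859ms=3/5b
Σ=12b of 12 (163bpm 3/8) — PASS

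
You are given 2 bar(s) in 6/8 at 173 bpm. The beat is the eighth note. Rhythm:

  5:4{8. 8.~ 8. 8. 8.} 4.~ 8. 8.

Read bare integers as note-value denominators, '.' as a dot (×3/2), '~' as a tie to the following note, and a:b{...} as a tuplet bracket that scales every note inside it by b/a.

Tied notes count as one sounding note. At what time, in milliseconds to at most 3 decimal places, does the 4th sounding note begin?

note 4 onset = 24/5b = 1664.74ms

1. 0.0ms @ 0 + 416.185ms (6/5)
2. 416.185ms @ 6/5 + 832.37ms (12/5)
3. 1248.555ms @ 18/5 + 416.185ms (6/5)
4. 1664.74ms @ 24/5 + 416.185ms (6/5)
5. 2080.925ms @ 6 + 1560.694ms (9/2)
6. 3641.618ms @ 21/2 + 520.231ms (3/2)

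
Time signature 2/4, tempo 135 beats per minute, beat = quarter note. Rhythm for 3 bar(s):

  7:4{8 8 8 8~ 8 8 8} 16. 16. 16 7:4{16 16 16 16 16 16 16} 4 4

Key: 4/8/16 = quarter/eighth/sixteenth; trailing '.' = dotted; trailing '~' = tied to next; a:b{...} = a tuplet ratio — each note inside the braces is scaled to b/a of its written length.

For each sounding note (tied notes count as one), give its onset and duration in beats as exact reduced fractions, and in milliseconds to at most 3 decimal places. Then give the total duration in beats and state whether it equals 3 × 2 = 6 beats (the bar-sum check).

1) 0.0ms=0b +126.984ms=2/7b
2) 126.984ms=2/7b +126.984ms=2/7b
3) 253.968ms=4/7b +126.984ms=2/7b
4) 380.952ms=6/7b +253.968ms=4/7b
5) 634.921ms=10/7b +126.984ms=2/7b
6) 761.905ms=12/7b +126.984ms=2/7b
7) 888.889ms=2b +166.667ms=3/8b
8) 1055.556ms=19/8b +166.667ms=3/8b
9) 1222.222ms=11/4b +111.111ms=1/4b
10) 1333.333ms=3b +63.492ms=1/7b
11) 1396.825ms=22/7b +63.492ms=1/7b
12) 1460.317ms=23/7b +63.492ms=1/7b
13) 1523.81ms=24/7b +63.492ms=1/7b
14) 1587.302ms=25/7b +63.492ms=1/7b
15) 1650.794ms=26/7b +63.492ms=1/7b
16) 1714.286ms=27/7b +63.492ms=1/7b
17) 1777.778ms=4b +444.444ms=1b
18) 2222.222ms=5b +444.444ms=1b
Σ=6b of 6 (135bpm 2/4) — PASS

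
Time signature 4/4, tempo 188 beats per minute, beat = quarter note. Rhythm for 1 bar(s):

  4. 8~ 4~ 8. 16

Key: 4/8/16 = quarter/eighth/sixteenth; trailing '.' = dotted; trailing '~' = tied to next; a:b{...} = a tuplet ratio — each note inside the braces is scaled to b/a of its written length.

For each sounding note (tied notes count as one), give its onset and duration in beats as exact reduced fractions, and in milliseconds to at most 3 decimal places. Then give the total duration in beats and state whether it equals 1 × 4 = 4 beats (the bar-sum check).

1) 0.0ms=0b +478.723ms=3/2b
2) 478.723ms=3/2b +718.085ms=9/4b
3) 1196.809ms=15/4b +79.787ms=1/4b
Σ=4b of 4 (188bpm 4/4) — PASS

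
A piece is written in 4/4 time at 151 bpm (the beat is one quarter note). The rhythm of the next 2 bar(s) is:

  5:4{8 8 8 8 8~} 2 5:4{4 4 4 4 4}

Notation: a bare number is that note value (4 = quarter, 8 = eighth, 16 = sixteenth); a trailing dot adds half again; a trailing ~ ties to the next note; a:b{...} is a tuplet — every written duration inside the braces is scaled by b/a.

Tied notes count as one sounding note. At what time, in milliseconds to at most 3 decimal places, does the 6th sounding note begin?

note 6 onset = 4b = 1589.404ms

1. 0.0ms @ 0 + 158.94ms (2/5)
2. 158.94ms @ 2/5 + 158.94ms (2/5)
3. 317.881ms @ 4/5 + 158.94ms (2/5)
4. 476.821ms @ 6/5 + 158.94ms (2/5)
5. 635.762ms @ 8/5 + 953.642ms (12/5)
6. 1589.404ms @ 4 + 317.881ms (4/5)
7. 1907.285ms @ 24/5 + 317.881ms (4/5)
8. 2225.166ms @ 28/5 + 317.881ms (4/5)
9. 2543.046ms @ 32/5 + 317.881ms (4/5)
10. 2860.927ms @ 36/5 + 317.881ms (4/5)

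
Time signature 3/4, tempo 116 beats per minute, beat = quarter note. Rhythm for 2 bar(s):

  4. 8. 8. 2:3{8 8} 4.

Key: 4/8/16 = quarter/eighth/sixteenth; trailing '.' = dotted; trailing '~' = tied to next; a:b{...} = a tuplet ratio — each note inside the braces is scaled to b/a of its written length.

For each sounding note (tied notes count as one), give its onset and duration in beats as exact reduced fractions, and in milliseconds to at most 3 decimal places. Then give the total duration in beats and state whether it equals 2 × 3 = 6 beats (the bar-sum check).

1) 0.0ms=0b +775.862ms=3/2b
2) 775.862ms=3/2b +387.931ms=3/4b
3) 1163.793ms=9/4b +387.931ms=3/4b
4) 1551.724ms=3b +387.931ms=3/4b
5) 1939.655ms=15/4b +387.931ms=3/4b
6) 2327.586ms=9/2b +775.862ms=3/2b
Σ=6b of 6 (116bpm 3/4) — PASS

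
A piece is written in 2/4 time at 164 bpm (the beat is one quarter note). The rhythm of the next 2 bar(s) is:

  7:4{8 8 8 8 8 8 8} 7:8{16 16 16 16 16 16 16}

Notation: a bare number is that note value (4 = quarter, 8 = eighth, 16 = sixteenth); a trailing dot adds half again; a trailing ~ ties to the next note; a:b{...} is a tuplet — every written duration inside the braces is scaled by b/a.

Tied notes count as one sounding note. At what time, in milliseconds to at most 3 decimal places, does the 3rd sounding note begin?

1. 0.0ms @ 0 + 104.53ms (2/7)
2. 104.53ms @ 2/7 + 104.53ms (2/7)
3. 209.059ms @ 4/7 + 104.53ms (2/7)
4. 313.589ms @ 6/7 + 104.53ms (2/7)
5. 418.118ms @ 8/7 + 104.53ms (2/7)
6. 522.648ms @ 10/7 + 104.53ms (2/7)
7. 627.178ms @ 12/7 + 104.53ms (2/7)
8. 731.707ms @ 2 + 104.53ms (2/7)
9. 836.237ms @ 16/7 + 104.53ms (2/7)
10. 940.767ms @ 18/7 + 104.53ms (2/7)
11. 1045.296ms @ 20/7 + 104.53ms (2/7)
12. 1149.826ms @ 22/7 + 104.53ms (2/7)
13. 1254.355ms @ 24/7 + 104.53ms (2/7)
14. 1358.885ms @ 26/7 + 104.53ms (2/7)

note 3 onset = 4/7b = 209.059ms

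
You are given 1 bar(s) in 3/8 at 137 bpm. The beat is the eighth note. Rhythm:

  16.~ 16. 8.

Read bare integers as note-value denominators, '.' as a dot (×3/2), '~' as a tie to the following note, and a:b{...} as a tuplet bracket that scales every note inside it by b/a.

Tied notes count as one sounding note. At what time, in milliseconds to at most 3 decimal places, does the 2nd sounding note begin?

note 2 onset = 3/2b = 656.934ms

1. 0.0ms @ 0 + 656.934ms (3/2)
2. 656.934ms @ 3/2 + 656.934ms (3/2)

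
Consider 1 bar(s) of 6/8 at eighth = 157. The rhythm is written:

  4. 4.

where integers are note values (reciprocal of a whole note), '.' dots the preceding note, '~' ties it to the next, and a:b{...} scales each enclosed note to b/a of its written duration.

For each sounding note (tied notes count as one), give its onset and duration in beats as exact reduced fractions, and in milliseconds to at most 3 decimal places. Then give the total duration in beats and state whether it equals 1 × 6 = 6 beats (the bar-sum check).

1) 0.0ms=0b +1146.497ms=3b
2) 1146.497ms=3b +1146.497ms=3b
Σ=6b of 6 (157bpm 6/8) — PASS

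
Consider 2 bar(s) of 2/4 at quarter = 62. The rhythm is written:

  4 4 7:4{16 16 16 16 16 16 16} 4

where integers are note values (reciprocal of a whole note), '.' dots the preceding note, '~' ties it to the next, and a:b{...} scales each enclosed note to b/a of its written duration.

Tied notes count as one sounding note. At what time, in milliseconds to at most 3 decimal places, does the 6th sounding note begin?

1. 0.0ms @ 0 + 967.742ms (1)
2. 967.742ms @ 1 + 967.742ms (1)
3. 1935.484ms @ 2 + 138.249ms (1/7)
4. 2073.733ms @ 15/7 + 138.249ms (1/7)
5. 2211.982ms @ 16/7 + 138.249ms (1/7)
6. 2350.23ms @ 17/7 + 138.249ms (1/7)
7. 2488.479ms @ 18/7 + 138.249ms (1/7)
8. 2626.728ms @ 19/7 + 138.249ms (1/7)
9. 2764.977ms @ 20/7 + 138.249ms (1/7)
10. 2903.226ms @ 3 + 967.742ms (1)

note 6 onset = 17/7b = 2350.23ms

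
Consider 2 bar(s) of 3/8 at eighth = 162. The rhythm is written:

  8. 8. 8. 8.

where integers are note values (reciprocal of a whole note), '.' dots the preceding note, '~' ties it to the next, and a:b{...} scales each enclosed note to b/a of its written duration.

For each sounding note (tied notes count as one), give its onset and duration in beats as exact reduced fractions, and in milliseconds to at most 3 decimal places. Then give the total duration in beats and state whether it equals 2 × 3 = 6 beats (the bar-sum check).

1) 0.0ms=0b +555.556ms=3/2b
2) 555.556ms=3/2b +555.556ms=3/2b
3) 1111.111ms=3b +555.556ms=3/2b
4) 1666.667ms=9/2b +555.556ms=3/2b
Σ=6b of 6 (162bpm 3/8) — PASS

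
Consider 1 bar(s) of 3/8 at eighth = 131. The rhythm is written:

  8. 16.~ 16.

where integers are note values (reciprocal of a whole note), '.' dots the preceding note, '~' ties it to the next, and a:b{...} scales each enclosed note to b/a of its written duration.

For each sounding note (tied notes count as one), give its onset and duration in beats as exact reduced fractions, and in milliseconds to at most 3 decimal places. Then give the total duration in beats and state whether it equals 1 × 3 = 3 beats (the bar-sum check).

1) 0.0ms=0b +687.023ms=3/2b
2) 687.023ms=3/2b +687.023ms=3/2b
Σ=3b of 3 (131bpm 3/8) — PASS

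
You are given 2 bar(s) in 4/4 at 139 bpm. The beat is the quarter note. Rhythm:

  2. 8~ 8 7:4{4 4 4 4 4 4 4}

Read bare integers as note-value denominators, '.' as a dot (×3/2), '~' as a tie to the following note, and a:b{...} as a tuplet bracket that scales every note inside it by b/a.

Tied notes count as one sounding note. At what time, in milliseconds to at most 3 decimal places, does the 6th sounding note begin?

1. 0.0ms @ 0 + 1294.964ms (3)
2. 1294.964ms @ 3 + 431.655ms (1)
3. 1726.619ms @ 4 + 246.66ms (4/7)
4. 1973.279ms @ 32/7 + 246.66ms (4/7)
5. 2219.938ms @ 36/7 + 246.66ms (4/7)
6. 2466.598ms @ 40/7 + 246.66ms (4/7)
7. 2713.258ms @ 44/7 + 246.66ms (4/7)
8. 2959.918ms @ 48/7 + 246.66ms (4/7)
9. 3206.578ms @ 52/7 + 246.66ms (4/7)

note 6 onset = 40/7b = 2466.598ms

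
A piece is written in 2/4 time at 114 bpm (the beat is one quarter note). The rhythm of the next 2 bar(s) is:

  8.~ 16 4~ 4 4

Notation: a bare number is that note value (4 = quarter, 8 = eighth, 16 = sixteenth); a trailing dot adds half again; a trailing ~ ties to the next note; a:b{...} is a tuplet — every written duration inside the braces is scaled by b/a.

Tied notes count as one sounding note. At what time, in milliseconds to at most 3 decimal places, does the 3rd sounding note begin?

1. 0.0ms @ 0 + 526.316ms (1)
2. 526.316ms @ 1 + 1052.632ms (2)
3. 1578.947ms @ 3 + 526.316ms (1)

note 3 onset = 3b = 1578.947ms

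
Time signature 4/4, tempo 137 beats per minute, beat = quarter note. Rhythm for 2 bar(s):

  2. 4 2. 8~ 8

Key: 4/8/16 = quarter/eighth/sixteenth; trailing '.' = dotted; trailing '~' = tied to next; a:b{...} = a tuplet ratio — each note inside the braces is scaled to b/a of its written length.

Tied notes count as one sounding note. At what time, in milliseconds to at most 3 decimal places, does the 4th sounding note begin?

1. 0.0ms @ 0 + 1313.869ms (3)
2. 1313.869ms @ 3 + 437.956ms (1)
3. 1751.825ms @ 4 + 1313.869ms (3)
4. 3065.693ms @ 7 + 437.956ms (1)

note 4 onset = 7b = 3065.693ms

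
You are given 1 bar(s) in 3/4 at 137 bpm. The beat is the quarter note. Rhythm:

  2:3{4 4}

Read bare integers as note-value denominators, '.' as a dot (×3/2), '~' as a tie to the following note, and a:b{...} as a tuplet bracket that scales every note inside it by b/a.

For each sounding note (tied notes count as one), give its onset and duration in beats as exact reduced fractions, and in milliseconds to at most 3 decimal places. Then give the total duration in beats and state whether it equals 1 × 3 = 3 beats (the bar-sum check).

1) 0.0ms=0b +656.934ms=3/2b
2) 656.934ms=3/2b +656.934ms=3/2b
Σ=3b of 3 (137bpm 3/4) — PASS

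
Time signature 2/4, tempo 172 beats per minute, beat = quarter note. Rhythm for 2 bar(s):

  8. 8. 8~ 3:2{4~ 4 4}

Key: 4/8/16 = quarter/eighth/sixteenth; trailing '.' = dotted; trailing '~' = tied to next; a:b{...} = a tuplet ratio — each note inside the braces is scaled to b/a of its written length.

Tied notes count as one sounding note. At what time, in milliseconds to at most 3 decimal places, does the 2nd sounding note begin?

note 2 onset = 3/4b = 261.628ms

1. 0.0ms @ 0 + 261.628ms (3/4)
2. 261.628ms @ 3/4 + 261.628ms (3/4)
3. 523.256ms @ 3/2 + 639.535ms (11/6)
4. 1162.791ms @ 10/3 + 232.558ms (2/3)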